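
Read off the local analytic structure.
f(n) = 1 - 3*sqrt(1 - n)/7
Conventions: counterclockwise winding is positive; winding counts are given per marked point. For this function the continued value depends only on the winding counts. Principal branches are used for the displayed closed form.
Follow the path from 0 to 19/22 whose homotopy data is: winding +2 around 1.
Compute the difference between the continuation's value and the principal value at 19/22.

The rational part is single-valued and drops out of the difference; each branch term changes only by its own monodromy.
(-3/7)*sqrt(1 - n/(1)): winding +2 is even, the square root returns to the same sheet, contribution 0.
Summing the contributions at n = 19/22 gives 0.

Continued minus principal equals 0.


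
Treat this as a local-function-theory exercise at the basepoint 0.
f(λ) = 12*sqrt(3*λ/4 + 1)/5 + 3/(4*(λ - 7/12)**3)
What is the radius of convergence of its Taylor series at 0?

Denominator factor (λ - 7/12)^3: pole of order 3 at 7/12, modulus 7/12.
Branch term (12/5)*sqrt(1 - λ/(-4/3)): its argument vanishes at λ = -4/3, a square-root branch point, modulus 4/3.
The radius of convergence is the smallest modulus among the singular points: 7/12.

The radius of convergence is 7/12.


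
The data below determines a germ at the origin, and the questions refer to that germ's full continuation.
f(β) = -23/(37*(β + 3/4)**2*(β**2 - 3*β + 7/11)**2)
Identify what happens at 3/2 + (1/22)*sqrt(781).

The point is a pole of order 2.

The denominator factor β**2 - 3*β + 7/11 vanishes at 3/2 + (1/22)*sqrt(781) and appears to the power 2; the numerator there equals -23/37, nonzero, and no other factor vanishes.
Hence a pole whose order is the multiplicity, 2.


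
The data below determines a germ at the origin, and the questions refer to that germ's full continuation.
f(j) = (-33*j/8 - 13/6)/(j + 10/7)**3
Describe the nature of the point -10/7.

The denominator factor j + 10/7 vanishes at -10/7 and appears to the power 3; the numerator there equals 313/84, nonzero, and no other factor vanishes.
Hence a pole whose order is the multiplicity, 3.

The point is a pole of order 3.


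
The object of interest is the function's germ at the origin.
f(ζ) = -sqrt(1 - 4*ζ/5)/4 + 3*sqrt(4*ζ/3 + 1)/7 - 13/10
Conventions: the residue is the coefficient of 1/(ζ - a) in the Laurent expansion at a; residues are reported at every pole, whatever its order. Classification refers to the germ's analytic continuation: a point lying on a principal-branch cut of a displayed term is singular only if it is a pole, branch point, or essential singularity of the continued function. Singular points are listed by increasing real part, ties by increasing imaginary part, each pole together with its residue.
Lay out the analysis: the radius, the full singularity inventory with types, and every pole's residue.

Radius of convergence at 0: 3/4.
At -3/4: an algebraic (square-root) branch point.
At 5/4: an algebraic (square-root) branch point.

Branch term (3/7)*sqrt(1 - ζ/(-3/4)): its argument vanishes at ζ = -3/4, a square-root branch point, modulus 3/4.
Branch term (-1/4)*sqrt(1 - ζ/(5/4)): its argument vanishes at ζ = 5/4, a square-root branch point, modulus 5/4.
The radius of convergence is the smallest modulus among the singular points: 3/4.
List the singular points by increasing real part (a conjugate pair: the negative imaginary part first).


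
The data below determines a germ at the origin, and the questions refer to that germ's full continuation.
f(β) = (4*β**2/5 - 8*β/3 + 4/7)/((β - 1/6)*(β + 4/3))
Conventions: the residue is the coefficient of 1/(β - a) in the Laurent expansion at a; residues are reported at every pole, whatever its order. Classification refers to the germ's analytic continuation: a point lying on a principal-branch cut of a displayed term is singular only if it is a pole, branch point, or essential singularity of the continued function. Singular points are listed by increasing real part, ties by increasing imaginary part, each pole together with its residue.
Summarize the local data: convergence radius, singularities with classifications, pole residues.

Radius of convergence at 0: 1/6.
At -4/3: a pole of order 1; residue -3496/945.
At 1/6: a pole of order 1; residue 94/945.

Denominator factor (β - 1/6): pole of order 1 at 1/6, modulus 1/6.
Denominator factor (β + 4/3): pole of order 1 at -4/3, modulus 4/3.
The radius of convergence is the smallest modulus among the singular points: 1/6.
At the order-1 pole -4/3 set g(β) = (β - (-4/3))*f(β) = (4*β**2/5 - 8*β/3 + 4/7)/(β - 1/6).
Simple pole: residue = g(a) at a = -4/3, which is -3496/945.
At the order-1 pole 1/6 set g(β) = (β - (1/6))*f(β) = (4*β**2/5 - 8*β/3 + 4/7)/(β + 4/3).
Simple pole: residue = g(a) at a = 1/6, which is 94/945.
List the singular points by increasing real part (a conjugate pair: the negative imaginary part first).


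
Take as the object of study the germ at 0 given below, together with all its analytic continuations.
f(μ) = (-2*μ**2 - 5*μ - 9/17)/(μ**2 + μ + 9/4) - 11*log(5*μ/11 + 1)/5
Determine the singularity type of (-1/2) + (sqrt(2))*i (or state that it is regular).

The point is a pole of order 1.


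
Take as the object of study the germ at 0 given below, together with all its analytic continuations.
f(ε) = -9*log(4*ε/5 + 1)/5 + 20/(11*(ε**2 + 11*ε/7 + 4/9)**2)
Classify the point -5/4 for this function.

The point is a logarithmic branch point.

The term (-9/5)*log(1 - ε/(-5/4)) has argument 1 - -5/4/(-5/4) = 0 at -5/4: a logarithmic (infinitely-sheeted) branch point; the remaining terms are analytic or single-valued there.


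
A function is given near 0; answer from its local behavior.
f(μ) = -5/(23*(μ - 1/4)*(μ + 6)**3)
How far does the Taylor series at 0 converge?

The radius of convergence is 1/4.

Denominator factor (μ - 1/4): pole of order 1 at 1/4, modulus 1/4.
Denominator factor (μ + 6)^3: pole of order 3 at -6, modulus 6.
The radius of convergence is the smallest modulus among the singular points: 1/4.


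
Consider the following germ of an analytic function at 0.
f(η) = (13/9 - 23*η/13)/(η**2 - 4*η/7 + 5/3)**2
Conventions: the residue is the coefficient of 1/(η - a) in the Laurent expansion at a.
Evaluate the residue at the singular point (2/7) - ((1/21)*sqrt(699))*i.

The residue is ((37681/8469084)*sqrt(699))*i.

The factor η**2 - 4*η/7 + 5/3 splits as (η - a)(η - a') with a = (2/7) - ((1/21)*sqrt(699))*i, a' = (2/7) + ((1/21)*sqrt(699))*i. At the order-2 pole a set g(η) = (η - a)^2*f(η) = [13/9 - 23*η/13] / (η - a')^2.
Order-2 pole: residue = g'(a); g'((2/7) - ((1/21)*sqrt(699))*i) = ((37681/8469084)*sqrt(699))*i, so the residue is ((37681/8469084)*sqrt(699))*i.


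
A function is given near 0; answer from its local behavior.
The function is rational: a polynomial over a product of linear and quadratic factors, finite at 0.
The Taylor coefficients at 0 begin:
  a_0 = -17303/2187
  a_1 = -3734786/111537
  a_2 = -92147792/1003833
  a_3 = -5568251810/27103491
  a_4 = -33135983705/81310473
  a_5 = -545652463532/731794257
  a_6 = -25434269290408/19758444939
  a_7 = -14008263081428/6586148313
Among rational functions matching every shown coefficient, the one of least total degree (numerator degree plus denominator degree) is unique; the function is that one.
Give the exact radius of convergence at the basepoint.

No rational of total degree below 5 reproduces all 8 coefficients; solving the [1/4] Pade equations on them gives f(γ) = (32*γ/17 - 13/3)/((γ - 1)*(γ - 9/11)**3), whose expansion matches every shown term.
Denominator factor (γ - 9/11)^3: pole of order 3 at 9/11, modulus 9/11.
Denominator factor (γ - 1): pole of order 1 at 1, modulus 1.
The radius of convergence is the smallest modulus among the singular points: 9/11.

The radius of convergence is 9/11.


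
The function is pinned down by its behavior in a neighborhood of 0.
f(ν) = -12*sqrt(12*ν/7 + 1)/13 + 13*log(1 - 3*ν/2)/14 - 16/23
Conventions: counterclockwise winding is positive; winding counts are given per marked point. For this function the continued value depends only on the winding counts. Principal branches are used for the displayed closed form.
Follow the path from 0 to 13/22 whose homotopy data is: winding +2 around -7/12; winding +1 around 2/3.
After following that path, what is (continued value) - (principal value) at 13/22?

Continued minus principal equals (13/7)*pi*i.

The rational part is single-valued and drops out of the difference; each branch term changes only by its own monodromy.
(-12/13)*sqrt(1 - ν/(-7/12)): winding +2 is even, the square root returns to the same sheet, contribution 0.
(13/14)*log(1 - ν/(2/3)): each positive loop around 2/3 adds 2*pi*i to the log, so winding +1 contributes (13/14)*(1)*2*pi*i = (13/7)*pi*i.
Summing the contributions at ν = 13/22 gives (13/7)*pi*i.


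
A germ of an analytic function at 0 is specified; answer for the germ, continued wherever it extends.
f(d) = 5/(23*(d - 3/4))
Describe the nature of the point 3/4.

The point is a pole of order 1.

The denominator factor d - 3/4 vanishes at 3/4 and appears to the power 1; the numerator there equals 5/23, nonzero, and no other factor vanishes.
Hence a pole whose order is the multiplicity, 1.


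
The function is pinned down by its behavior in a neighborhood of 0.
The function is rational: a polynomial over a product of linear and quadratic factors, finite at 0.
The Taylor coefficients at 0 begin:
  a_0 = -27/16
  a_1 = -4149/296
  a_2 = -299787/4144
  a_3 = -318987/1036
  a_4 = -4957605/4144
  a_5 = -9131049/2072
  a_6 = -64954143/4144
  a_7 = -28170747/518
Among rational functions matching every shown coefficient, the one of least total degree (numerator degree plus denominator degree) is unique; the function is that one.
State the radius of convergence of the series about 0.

No rational of total degree below 4 reproduces all 8 coefficients; solving the [2/2] Pade equations on them gives f(σ) = (-8*σ**2/21 - 16*σ/37 - 3/16)/(σ - 1/3)**2, whose expansion matches every shown term.
Denominator factor (σ - 1/3)^2: pole of order 2 at 1/3, modulus 1/3.
The radius of convergence is the smallest modulus among the singular points: 1/3.

The radius of convergence is 1/3.


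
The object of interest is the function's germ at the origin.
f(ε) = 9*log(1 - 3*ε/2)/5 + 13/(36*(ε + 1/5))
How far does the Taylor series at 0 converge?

Denominator factor (ε + 1/5): pole of order 1 at -1/5, modulus 1/5.
Branch term (9/5)*log(1 - ε/(2/3)): its argument vanishes at ε = 2/3, a logarithmic branch point, modulus 2/3.
The radius of convergence is the smallest modulus among the singular points: 1/5.

The radius of convergence is 1/5.


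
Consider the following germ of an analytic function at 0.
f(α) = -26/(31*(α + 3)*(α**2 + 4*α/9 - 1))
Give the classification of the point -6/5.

The point is a regular point.

Denominator factors: α + 3 = 9/5 at α = -6/5; α**2 + 4*α/9 - 1 = -7/75 at α = -6/5 — none vanishes.
So the germ continues analytically to -6/5.


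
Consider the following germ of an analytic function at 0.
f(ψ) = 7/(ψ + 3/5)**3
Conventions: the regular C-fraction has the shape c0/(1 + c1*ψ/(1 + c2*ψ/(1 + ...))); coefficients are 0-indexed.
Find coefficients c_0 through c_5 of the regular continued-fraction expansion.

The regular C-fraction coefficients are [875/27, 5, -5/3, 10/9, -5/18, 5/6].

Taylor coefficients (expand at 0): a_0 = 875/27, a_1 = -4375/27, a_2 = 43750/81, a_3 = -1093750/729, a_4 = 2734375/729, a_5 = -19140625/2187.
c0 = a_0 = 875/27. Peel one level at a time: if S = 1 + c*ψ/S' with S'(0) = 1, then c is the ψ-coefficient of S and S' = c*ψ/(S - 1).
S_1 = c0/f = 1 + (5)*ψ + (25/3)*ψ^2 + ...; c1 = 5.
S_2 = c1*ψ/(S_1 - 1) = 1 + (-5/3)*ψ + (50/27)*ψ^2 + ...; c2 = -5/3.
S_3 = c2*ψ/(S_2 - 1) = 1 + (10/9)*ψ + (25/81)*ψ^2 + ...; c3 = 10/9.
S_4 = c3*ψ/(S_3 - 1) = 1 + (-5/18)*ψ + (25/108)*ψ^2 + ...; c4 = -5/18.
S_5 = c4*ψ/(S_4 - 1) = 1 + (5/6)*ψ + ...; c5 = 5/6.


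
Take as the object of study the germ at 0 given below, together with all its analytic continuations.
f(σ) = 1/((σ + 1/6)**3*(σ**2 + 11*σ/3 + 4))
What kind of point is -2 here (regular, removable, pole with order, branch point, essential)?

The point is a regular point.

Denominator factors: σ + 1/6 = -11/6 at σ = -2; σ**2 + 11*σ/3 + 4 = 2/3 at σ = -2 — none vanishes.
So the germ continues analytically to -2.


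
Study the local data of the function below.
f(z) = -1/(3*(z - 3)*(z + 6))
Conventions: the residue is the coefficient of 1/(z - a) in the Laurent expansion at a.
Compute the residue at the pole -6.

At the order-1 pole -6 set g(z) = (z - (-6))*f(z) = -1/(3*(z - 3)).
Simple pole: residue = g(a) at a = -6, which is 1/27.

The residue is 1/27.


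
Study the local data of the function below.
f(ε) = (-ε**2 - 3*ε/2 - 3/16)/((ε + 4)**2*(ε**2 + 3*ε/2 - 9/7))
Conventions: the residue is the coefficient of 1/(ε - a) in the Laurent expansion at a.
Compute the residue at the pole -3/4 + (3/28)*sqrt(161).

The factor ε**2 + 3*ε/2 - 9/7 splits as (ε - a)(ε - a') with a = -3/4 + (3/28)*sqrt(161), a' = -3/4 - (3/28)*sqrt(161). At the order-1 pole a set g(ε) = (ε - a)*f(ε) = [(-ε**2 - 3*ε/2 - 3/16)/(ε + 4)**2] / (ε - a').
Simple pole: residue = g(a) at a = -3/4 + (3/28)*sqrt(161), which is 15015/238144 - (38225/5477312)*sqrt(161).

The residue is 15015/238144 - (38225/5477312)*sqrt(161).


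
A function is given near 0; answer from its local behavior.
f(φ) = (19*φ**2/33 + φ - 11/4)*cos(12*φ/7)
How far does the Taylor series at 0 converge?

The radius of convergence is infinite.

The factor cos(12*φ/7) is entire and contributes no finite singular point.
The polynomial part has no poles.
No finite singular points: the Taylor series at 0 converges everywhere.


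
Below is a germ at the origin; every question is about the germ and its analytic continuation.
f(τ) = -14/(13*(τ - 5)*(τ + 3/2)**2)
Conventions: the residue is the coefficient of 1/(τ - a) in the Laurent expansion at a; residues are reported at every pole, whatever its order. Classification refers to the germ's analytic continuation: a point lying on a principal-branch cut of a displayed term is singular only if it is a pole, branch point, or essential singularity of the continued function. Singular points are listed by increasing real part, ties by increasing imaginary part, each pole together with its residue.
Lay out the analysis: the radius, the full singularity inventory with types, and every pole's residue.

Denominator factor (τ - 5): pole of order 1 at 5, modulus 5.
Denominator factor (τ + 3/2)^2: pole of order 2 at -3/2, modulus 3/2.
The radius of convergence is the smallest modulus among the singular points: 3/2.
At the order-2 pole -3/2 set g(τ) = (τ - (-3/2))^2*f(τ) = -14/(13*(τ - 5)).
Order-2 pole: residue = g'(a); g'(-3/2) = 56/2197, so the residue is 56/2197.
At the order-1 pole 5 set g(τ) = (τ - (5))*f(τ) = -14/(13*(τ + 3/2)**2).
Simple pole: residue = g(a) at a = 5, which is -56/2197.
List the singular points by increasing real part (a conjugate pair: the negative imaginary part first).

Radius of convergence at 0: 3/2.
At -3/2: a pole of order 2; residue 56/2197.
At 5: a pole of order 1; residue -56/2197.


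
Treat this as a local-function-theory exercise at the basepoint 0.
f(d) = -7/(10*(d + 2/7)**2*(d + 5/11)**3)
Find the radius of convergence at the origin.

Denominator factor (d + 5/11)^3: pole of order 3 at -5/11, modulus 5/11.
Denominator factor (d + 2/7)^2: pole of order 2 at -2/7, modulus 2/7.
The radius of convergence is the smallest modulus among the singular points: 2/7.

The radius of convergence is 2/7.


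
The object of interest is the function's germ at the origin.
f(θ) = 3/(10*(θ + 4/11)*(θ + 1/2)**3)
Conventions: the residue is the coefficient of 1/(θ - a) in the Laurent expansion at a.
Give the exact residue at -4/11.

At the order-1 pole -4/11 set g(θ) = (θ - (-4/11))*f(θ) = 3/(10*(θ + 1/2)**3).
Simple pole: residue = g(a) at a = -4/11, which is 5324/45.

The residue is 5324/45.


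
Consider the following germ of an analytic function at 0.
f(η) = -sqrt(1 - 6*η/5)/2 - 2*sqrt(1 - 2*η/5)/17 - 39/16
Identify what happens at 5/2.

The point is an algebraic (square-root) branch point.

The term (-2/17)*sqrt(1 - η/(5/2)) has argument 1 - 5/2/(5/2) = 0 at 5/2: a square-root (algebraic, two-sheeted) branch point; the remaining terms are analytic or single-valued there.


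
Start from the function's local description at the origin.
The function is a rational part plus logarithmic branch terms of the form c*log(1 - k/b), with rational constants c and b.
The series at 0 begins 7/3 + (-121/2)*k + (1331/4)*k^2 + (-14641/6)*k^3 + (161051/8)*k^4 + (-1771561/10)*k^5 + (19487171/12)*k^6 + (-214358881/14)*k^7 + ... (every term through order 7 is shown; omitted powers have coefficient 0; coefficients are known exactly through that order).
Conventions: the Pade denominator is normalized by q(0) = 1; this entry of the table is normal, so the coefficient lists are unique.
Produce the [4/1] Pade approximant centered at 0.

Taylor coefficients needed (read off): a_0 = 7/3, a_1 = -121/2, a_2 = 1331/4, a_3 = -14641/6, a_4 = 161051/8, a_5 = -1771561/10.
Write the denominator as Q(k) = 1 + q1*k. Requiring Q*f - P = O(k^6) with deg P <= 4 kills the coefficients of k^5..k^5 in Q*f:
  k^5: a_5 + q1*a_4 = 0, i.e. -1771561/10 + (161051/8)*q1 = 0.
Solving this linear system: q1 = 44/5.
The numerator is Q*f truncated at degree 4: P0 = a_0 = 7/3; P1 = a_1 + q1*a_0 = -1199/30; P2 = a_2 + q1*a_1 = -3993/20; P3 = a_3 + q1*a_2 = 14641/30; P4 = a_4 + q1*a_3 = -161051/120.

The Pade approximant has numerator coefficients [7/3, -1199/30, -3993/20, 14641/30, -161051/120]; denominator coefficients [1, 44/5].


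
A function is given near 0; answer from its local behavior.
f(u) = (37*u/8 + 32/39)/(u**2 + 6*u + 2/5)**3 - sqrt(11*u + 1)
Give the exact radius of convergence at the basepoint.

Denominator factor (u**2 + 6*u + 2/5)^3: discriminant 172/5, real irrational roots -3 + (1/5)*sqrt(215) and -3 - (1/5)*sqrt(215); poles of order 3, moduli 3 - (1/5)*sqrt(215) and 3 + (1/5)*sqrt(215).
Branch term (-1)*sqrt(1 - u/(-1/11)): its argument vanishes at u = -1/11, a square-root branch point, modulus 1/11.
The radius of convergence is the smallest modulus among the singular points: 3 - (1/5)*sqrt(215).

The radius of convergence is 3 - (1/5)*sqrt(215).


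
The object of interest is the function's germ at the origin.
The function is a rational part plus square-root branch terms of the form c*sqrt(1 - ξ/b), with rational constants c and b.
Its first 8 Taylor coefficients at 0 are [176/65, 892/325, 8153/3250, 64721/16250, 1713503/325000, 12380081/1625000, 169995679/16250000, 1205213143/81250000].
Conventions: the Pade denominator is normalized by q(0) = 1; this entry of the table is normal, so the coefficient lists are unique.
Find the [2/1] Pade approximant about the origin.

The Pade approximant has numerator coefficients [176/65, -823684/529945, -9798171/5299450]; denominator coefficients [1, -64721/40765].

Taylor coefficients needed (read off): a_0 = 176/65, a_1 = 892/325, a_2 = 8153/3250, a_3 = 64721/16250.
Write the denominator as Q(ξ) = 1 + q1*ξ. Requiring Q*f - P = O(ξ^4) with deg P <= 2 kills the coefficients of ξ^3..ξ^3 in Q*f:
  ξ^3: a_3 + q1*a_2 = 0, i.e. 64721/16250 + (8153/3250)*q1 = 0.
Solving this linear system: q1 = -64721/40765.
The numerator is Q*f truncated at degree 2: P0 = a_0 = 176/65; P1 = a_1 + q1*a_0 = -823684/529945; P2 = a_2 + q1*a_1 = -9798171/5299450.


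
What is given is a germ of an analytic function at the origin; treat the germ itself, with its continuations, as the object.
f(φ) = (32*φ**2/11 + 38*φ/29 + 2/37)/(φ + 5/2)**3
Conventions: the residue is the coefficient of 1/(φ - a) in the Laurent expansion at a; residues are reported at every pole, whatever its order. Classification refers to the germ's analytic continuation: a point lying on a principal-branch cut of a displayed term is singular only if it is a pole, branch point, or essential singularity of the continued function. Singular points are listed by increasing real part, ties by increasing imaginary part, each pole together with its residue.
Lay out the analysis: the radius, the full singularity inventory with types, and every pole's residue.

Denominator factor (φ + 5/2)^3: pole of order 3 at -5/2, modulus 5/2.
The radius of convergence is the smallest modulus among the singular points: 5/2.
At the order-3 pole -5/2 set g(φ) = (φ - (-5/2))^3*f(φ) = 32*φ**2/11 + 38*φ/29 + 2/37.
Order-3 pole: residue = g''(a)/2; g''(-5/2) = 64/11, so the residue is 32/11.

Radius of convergence at 0: 5/2.
At -5/2: a pole of order 3; residue 32/11.


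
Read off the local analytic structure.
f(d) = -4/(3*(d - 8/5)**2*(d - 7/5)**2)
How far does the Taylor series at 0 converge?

Denominator factor (d - 7/5)^2: pole of order 2 at 7/5, modulus 7/5.
Denominator factor (d - 8/5)^2: pole of order 2 at 8/5, modulus 8/5.
The radius of convergence is the smallest modulus among the singular points: 7/5.

The radius of convergence is 7/5.


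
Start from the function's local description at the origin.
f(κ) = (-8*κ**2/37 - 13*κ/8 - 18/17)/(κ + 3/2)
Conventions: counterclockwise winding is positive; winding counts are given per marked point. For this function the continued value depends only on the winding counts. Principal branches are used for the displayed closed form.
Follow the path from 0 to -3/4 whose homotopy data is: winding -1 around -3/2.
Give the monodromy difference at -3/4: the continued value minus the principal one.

The function is rational, hence single-valued: continuing it around any pole returns the same value, so the difference is 0.

Continued minus principal equals 0.


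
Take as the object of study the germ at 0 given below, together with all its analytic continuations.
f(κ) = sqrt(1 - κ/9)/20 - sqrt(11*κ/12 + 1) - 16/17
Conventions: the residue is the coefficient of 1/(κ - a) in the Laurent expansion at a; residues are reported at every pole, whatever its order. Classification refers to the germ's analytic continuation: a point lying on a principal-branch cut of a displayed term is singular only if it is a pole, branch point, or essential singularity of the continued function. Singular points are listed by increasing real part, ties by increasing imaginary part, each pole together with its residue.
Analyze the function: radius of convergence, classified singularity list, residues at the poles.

Branch term (-1)*sqrt(1 - κ/(-12/11)): its argument vanishes at κ = -12/11, a square-root branch point, modulus 12/11.
Branch term (1/20)*sqrt(1 - κ/(9)): its argument vanishes at κ = 9, a square-root branch point, modulus 9.
The radius of convergence is the smallest modulus among the singular points: 12/11.
List the singular points by increasing real part (a conjugate pair: the negative imaginary part first).

Radius of convergence at 0: 12/11.
At -12/11: an algebraic (square-root) branch point.
At 9: an algebraic (square-root) branch point.


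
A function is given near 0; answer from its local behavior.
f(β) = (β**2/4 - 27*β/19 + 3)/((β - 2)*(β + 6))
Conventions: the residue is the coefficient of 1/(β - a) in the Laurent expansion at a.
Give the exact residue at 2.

At the order-1 pole 2 set g(β) = (β - (2))*f(β) = (β**2/4 - 27*β/19 + 3)/(β + 6).
Simple pole: residue = g(a) at a = 2, which is 11/76.

The residue is 11/76.


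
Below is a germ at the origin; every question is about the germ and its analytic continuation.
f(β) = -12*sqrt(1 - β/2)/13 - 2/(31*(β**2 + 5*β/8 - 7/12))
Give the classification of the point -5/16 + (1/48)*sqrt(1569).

The point is a pole of order 1.

The denominator factor β**2 + 5*β/8 - 7/12 vanishes at -5/16 + (1/48)*sqrt(1569) and appears to the power 1; the numerator there equals -2/31, nonzero, and no other factor vanishes.
The branch terms are analytic at this point.
Hence a pole whose order is the multiplicity, 1.


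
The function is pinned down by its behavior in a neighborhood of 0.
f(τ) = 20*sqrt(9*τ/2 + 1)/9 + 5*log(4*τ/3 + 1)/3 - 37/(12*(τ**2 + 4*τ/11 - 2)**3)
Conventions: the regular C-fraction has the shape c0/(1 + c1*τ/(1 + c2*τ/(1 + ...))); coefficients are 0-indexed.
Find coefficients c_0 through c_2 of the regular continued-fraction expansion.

Taylor coefficients (expand at 0): a_0 = 751/288, a_1 = 11773/1584, a_2 = -1349017/209088.
c0 = a_0 = 751/288. Peel one level at a time: if S = 1 + c*τ/S' with S'(0) = 1, then c is the τ-coefficient of S and S' = c*τ/(S - 1).
S_1 = c0/f = 1 + (-23546/8261)*τ + (4339596463/409464726)*τ^2 + ...; c1 = -23546/8261.
S_2 = c1*τ/(S_1 - 1) = 1 + (4339596463/1167081036)*τ + ...; c2 = 4339596463/1167081036.

The regular C-fraction coefficients are [751/288, -23546/8261, 4339596463/1167081036].


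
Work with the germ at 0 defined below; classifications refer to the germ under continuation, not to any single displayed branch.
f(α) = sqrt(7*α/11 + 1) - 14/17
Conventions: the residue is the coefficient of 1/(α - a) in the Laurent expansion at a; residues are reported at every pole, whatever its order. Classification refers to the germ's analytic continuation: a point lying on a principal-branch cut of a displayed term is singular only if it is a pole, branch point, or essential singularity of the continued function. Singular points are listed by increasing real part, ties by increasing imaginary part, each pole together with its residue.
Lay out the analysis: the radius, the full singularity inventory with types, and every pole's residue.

Radius of convergence at 0: 11/7.
At -11/7: an algebraic (square-root) branch point.

Branch term (1)*sqrt(1 - α/(-11/7)): its argument vanishes at α = -11/7, a square-root branch point, modulus 11/7.
The radius of convergence is the smallest modulus among the singular points: 11/7.


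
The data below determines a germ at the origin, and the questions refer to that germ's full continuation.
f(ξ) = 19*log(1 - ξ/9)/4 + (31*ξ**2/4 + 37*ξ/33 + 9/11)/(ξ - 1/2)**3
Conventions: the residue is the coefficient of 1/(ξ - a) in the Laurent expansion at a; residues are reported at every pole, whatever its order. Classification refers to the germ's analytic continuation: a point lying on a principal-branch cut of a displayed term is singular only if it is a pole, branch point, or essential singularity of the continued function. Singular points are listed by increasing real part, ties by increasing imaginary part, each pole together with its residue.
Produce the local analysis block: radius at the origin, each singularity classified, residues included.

Radius of convergence at 0: 1/2.
At 1/2: a pole of order 3; residue 31/4.
At 9: a logarithmic branch point.

Denominator factor (ξ - 1/2)^3: pole of order 3 at 1/2, modulus 1/2.
Branch term (19/4)*log(1 - ξ/(9)): its argument vanishes at ξ = 9, a logarithmic branch point, modulus 9.
The radius of convergence is the smallest modulus among the singular points: 1/2.
The branch term is analytic at 1/2 and contributes nothing to the residue; only the rational part matters.
At the order-3 pole 1/2 set g(ξ) = (ξ - (1/2))^3*(rational part) = 31*ξ**2/4 + 37*ξ/33 + 9/11.
Order-3 pole: residue = g''(a)/2; g''(1/2) = 31/2, so the residue is 31/4.
List the singular points by increasing real part (a conjugate pair: the negative imaginary part first).


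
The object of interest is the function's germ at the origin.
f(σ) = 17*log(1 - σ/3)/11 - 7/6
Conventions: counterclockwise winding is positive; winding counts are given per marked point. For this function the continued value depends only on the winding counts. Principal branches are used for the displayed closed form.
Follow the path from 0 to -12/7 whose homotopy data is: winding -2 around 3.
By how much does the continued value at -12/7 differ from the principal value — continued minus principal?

Continued minus principal equals -(68/11)*pi*i.

The rational part is single-valued and drops out of the difference; each branch term changes only by its own monodromy.
(17/11)*log(1 - σ/(3)): each positive loop around 3 adds 2*pi*i to the log, so winding -2 contributes (17/11)*(-2)*2*pi*i = -(68/11)*pi*i.
Summing the contributions at σ = -12/7 gives -(68/11)*pi*i.


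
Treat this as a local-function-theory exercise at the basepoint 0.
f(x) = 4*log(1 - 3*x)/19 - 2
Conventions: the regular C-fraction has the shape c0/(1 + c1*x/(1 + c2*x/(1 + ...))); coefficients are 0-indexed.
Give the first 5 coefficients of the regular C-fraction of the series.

Taylor coefficients (expand at 0): a_0 = -2, a_1 = -12/19, a_2 = -18/19, a_3 = -36/19, a_4 = -81/19.
c0 = a_0 = -2. Peel one level at a time: if S = 1 + c*x/S' with S'(0) = 1, then c is the x-coefficient of S and S' = c*x/(S - 1).
S_1 = c0/f = 1 + (-6/19)*x + (-135/361)*x^2 + ...; c1 = -6/19.
S_2 = c1*x/(S_1 - 1) = 1 + (-45/38)*x + (-3/4)*x^2 + ...; c2 = -45/38.
S_3 = c2*x/(S_2 - 1) = 1 + (-19/30)*x + (-247/450)*x^2 + ...; c3 = -19/30.
S_4 = c3*x/(S_3 - 1) = 1 + (-13/15)*x + ...; c4 = -13/15.

The regular C-fraction coefficients are [-2, -6/19, -45/38, -19/30, -13/15].


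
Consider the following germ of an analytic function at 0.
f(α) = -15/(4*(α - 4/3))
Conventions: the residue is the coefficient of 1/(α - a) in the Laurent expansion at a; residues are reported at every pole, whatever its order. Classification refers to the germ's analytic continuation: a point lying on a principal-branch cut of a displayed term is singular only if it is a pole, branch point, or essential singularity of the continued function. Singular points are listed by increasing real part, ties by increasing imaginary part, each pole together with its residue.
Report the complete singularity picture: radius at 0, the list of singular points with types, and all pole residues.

Denominator factor (α - 4/3): pole of order 1 at 4/3, modulus 4/3.
The radius of convergence is the smallest modulus among the singular points: 4/3.
At the order-1 pole 4/3 set g(α) = (α - (4/3))*f(α) = -15/4.
Simple pole: residue = g(a) at a = 4/3, which is -15/4.

Radius of convergence at 0: 4/3.
At 4/3: a pole of order 1; residue -15/4.


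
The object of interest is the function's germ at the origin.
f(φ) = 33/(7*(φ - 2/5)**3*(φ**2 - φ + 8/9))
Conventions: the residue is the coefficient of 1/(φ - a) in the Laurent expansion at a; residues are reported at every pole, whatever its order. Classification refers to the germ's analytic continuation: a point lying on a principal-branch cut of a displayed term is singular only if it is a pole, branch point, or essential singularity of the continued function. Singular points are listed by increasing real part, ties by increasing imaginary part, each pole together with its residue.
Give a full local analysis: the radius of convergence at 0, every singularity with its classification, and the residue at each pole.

Radius of convergence at 0: 2/5.
At 2/5: a pole of order 3; residue -228875625/21784952.
At (1/2) - ((1/6)*sqrt(23))*i: a pole of order 1; residue (228875625/43569904) - ((430018875/1002107792)*sqrt(23))*i.
At (1/2) + ((1/6)*sqrt(23))*i: a pole of order 1; residue (228875625/43569904) + ((430018875/1002107792)*sqrt(23))*i.


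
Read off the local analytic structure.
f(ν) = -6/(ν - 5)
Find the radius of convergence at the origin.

The radius of convergence is 5.

Denominator factor (ν - 5): pole of order 1 at 5, modulus 5.
The radius of convergence is the smallest modulus among the singular points: 5.


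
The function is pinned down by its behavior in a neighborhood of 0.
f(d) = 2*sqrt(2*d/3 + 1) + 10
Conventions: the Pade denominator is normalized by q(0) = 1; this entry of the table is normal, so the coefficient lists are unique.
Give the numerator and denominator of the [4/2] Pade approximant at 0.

Taylor coefficients needed (expand at 0): a_0 = 12, a_1 = 2/3, a_2 = -1/9, a_3 = 1/27, a_4 = -5/324, a_5 = 7/972, a_6 = -7/1944.
Write the denominator as Q(d) = 1 + q1*d + q2*d^2. Requiring Q*f - P = O(d^7) with deg P <= 4 kills the coefficients of d^5..d^6 in Q*f:
  d^5: a_5 + q1*a_4 + q2*a_3 = 0, i.e. 7/972 + (-5/324)*q1 + (1/27)*q2 = 0.
  d^6: a_6 + q1*a_5 + q2*a_4 = 0, i.e. -7/1944 + (7/972)*q1 + (-5/324)*q2 = 0.
Solving this linear system: q1 = 7/9, q2 = 7/54.
The numerator is Q*f truncated at degree 4: P0 = a_0 = 12; P1 = a_1 + q1*a_0 = 10; P2 = a_2 + q1*a_1 + q2*a_0 = 53/27; P3 = a_3 + q1*a_2 + q2*a_1 = 1/27; P4 = a_4 + q1*a_3 + q2*a_2 = -1/972.

The Pade approximant has numerator coefficients [12, 10, 53/27, 1/27, -1/972]; denominator coefficients [1, 7/9, 7/54].


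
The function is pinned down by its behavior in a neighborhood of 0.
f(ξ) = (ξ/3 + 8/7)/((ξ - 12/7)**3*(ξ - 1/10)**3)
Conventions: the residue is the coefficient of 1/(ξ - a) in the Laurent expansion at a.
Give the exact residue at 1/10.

At the order-3 pole 1/10 set g(ξ) = (ξ - (1/10))^3*f(ξ) = (ξ/3 + 8/7)/(ξ - 12/7)**3.
Order-3 pole: residue = g''(a)/2; g''(1/10) = -29148140000/18424351793, so the residue is -14574070000/18424351793.

The residue is -14574070000/18424351793.


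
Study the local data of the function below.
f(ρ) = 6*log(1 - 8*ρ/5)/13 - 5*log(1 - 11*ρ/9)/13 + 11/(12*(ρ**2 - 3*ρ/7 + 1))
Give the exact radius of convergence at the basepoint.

The radius of convergence is 5/8.

Denominator factor (ρ**2 - 3*ρ/7 + 1): discriminant -187/49, complex-conjugate roots (3/14) + ((1/14)*sqrt(187))*i and (3/14) - ((1/14)*sqrt(187))*i; poles of order 1, moduli 1 and 1.
Branch term (6/13)*log(1 - ρ/(5/8)): its argument vanishes at ρ = 5/8, a logarithmic branch point, modulus 5/8.
Branch term (-5/13)*log(1 - ρ/(9/11)): its argument vanishes at ρ = 9/11, a logarithmic branch point, modulus 9/11.
The radius of convergence is the smallest modulus among the singular points: 5/8.


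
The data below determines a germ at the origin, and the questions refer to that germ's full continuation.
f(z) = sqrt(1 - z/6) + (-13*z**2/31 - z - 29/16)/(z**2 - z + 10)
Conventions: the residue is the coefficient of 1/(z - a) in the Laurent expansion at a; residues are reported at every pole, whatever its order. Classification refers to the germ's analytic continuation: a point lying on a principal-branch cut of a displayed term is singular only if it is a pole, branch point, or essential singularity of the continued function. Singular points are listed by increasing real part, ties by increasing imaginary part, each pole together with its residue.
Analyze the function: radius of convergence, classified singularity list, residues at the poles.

Radius of convergence at 0: sqrt(10).
At (1/2) - ((1/2)*sqrt(39))*i: a pole of order 1; residue (-22/31) + ((829/19344)*sqrt(39))*i.
At (1/2) + ((1/2)*sqrt(39))*i: a pole of order 1; residue (-22/31) - ((829/19344)*sqrt(39))*i.
At 6: an algebraic (square-root) branch point.

Denominator factor (z**2 - z + 10): discriminant -39, complex-conjugate roots (1/2) + ((1/2)*sqrt(39))*i and (1/2) - ((1/2)*sqrt(39))*i; poles of order 1, moduli sqrt(10) and sqrt(10).
Branch term (1)*sqrt(1 - z/(6)): its argument vanishes at z = 6, a square-root branch point, modulus 6.
The radius of convergence is the smallest modulus among the singular points: sqrt(10).
The branch term is analytic at (1/2) - ((1/2)*sqrt(39))*i and contributes nothing to the residue; only the rational part matters.
The factor z**2 - z + 10 splits as (z - a)(z - a') with a = (1/2) - ((1/2)*sqrt(39))*i, a' = (1/2) + ((1/2)*sqrt(39))*i. At the order-1 pole a set g(z) = (z - a)*(rational part) = [-13*z**2/31 - z - 29/16] / (z - a').
Simple pole: residue = g(a) at a = (1/2) - ((1/2)*sqrt(39))*i, which is (-22/31) + ((829/19344)*sqrt(39))*i.
The branch term is analytic at (1/2) + ((1/2)*sqrt(39))*i and contributes nothing to the residue; only the rational part matters.
The factor z**2 - z + 10 splits as (z - a)(z - a') with a = (1/2) + ((1/2)*sqrt(39))*i, a' = (1/2) - ((1/2)*sqrt(39))*i. At the order-1 pole a set g(z) = (z - a)*(rational part) = [-13*z**2/31 - z - 29/16] / (z - a').
Simple pole: residue = g(a) at a = (1/2) + ((1/2)*sqrt(39))*i, which is (-22/31) - ((829/19344)*sqrt(39))*i.
List the singular points by increasing real part (a conjugate pair: the negative imaginary part first).


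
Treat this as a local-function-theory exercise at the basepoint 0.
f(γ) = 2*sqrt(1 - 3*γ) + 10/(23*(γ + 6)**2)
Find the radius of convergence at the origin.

The radius of convergence is 1/3.

Denominator factor (γ + 6)^2: pole of order 2 at -6, modulus 6.
Branch term (2)*sqrt(1 - γ/(1/3)): its argument vanishes at γ = 1/3, a square-root branch point, modulus 1/3.
The radius of convergence is the smallest modulus among the singular points: 1/3.


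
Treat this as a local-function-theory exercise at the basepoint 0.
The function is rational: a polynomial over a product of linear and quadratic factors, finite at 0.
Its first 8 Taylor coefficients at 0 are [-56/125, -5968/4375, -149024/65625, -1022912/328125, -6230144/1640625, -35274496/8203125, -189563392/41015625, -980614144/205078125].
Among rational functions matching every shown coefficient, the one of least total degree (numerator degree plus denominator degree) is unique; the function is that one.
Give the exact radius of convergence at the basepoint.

No rational of total degree below 6 reproduces all 8 coefficients; solving the [2/4] Pade equations on them gives f(ν) = (-2*ν**2/15 + 16*ν/7 + 35/16)/((ν - 5/4)**3*(ν + 5/2)), whose expansion matches every shown term.
Denominator factor (ν - 5/4)^3: pole of order 3 at 5/4, modulus 5/4.
Denominator factor (ν + 5/2): pole of order 1 at -5/2, modulus 5/2.
The radius of convergence is the smallest modulus among the singular points: 5/4.

The radius of convergence is 5/4.


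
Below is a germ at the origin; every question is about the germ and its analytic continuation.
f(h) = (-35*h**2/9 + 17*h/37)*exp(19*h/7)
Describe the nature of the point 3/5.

There is no denominator, hence no pole anywhere.
The factor exp(19*h/7) is entire.
So the germ continues analytically to 3/5.

The point is a regular point.


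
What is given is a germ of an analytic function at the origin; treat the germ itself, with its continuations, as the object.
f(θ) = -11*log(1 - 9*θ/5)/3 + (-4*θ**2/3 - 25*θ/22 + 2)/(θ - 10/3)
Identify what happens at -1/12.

Denominator factors: θ - 10/3 = -41/12 at θ = -1/12 — none vanishes.
Branch term log(1 - θ/(5/9)): argument at -1/12 is 23/20, nonzero, so -1/12 is not its branch point (a point on a principal cut is still regular for the continued germ).
So the germ continues analytically to -1/12.

The point is a regular point.


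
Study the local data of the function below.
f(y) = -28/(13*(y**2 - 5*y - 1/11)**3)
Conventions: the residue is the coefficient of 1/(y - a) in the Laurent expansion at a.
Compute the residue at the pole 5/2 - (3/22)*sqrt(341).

The residue is (6776/31369923)*sqrt(341).

The factor y**2 - 5*y - 1/11 splits as (y - a)(y - a') with a = 5/2 - (3/22)*sqrt(341), a' = 5/2 + (3/22)*sqrt(341). At the order-3 pole a set g(y) = (y - a)^3*f(y) = [-28/13] / (y - a')^3.
Order-3 pole: residue = g''(a)/2; g''(5/2 - (3/22)*sqrt(341)) = (13552/31369923)*sqrt(341), so the residue is (6776/31369923)*sqrt(341).


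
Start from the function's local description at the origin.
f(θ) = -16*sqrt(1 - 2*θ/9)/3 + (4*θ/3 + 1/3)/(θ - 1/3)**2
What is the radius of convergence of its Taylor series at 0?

Denominator factor (θ - 1/3)^2: pole of order 2 at 1/3, modulus 1/3.
Branch term (-16/3)*sqrt(1 - θ/(9/2)): its argument vanishes at θ = 9/2, a square-root branch point, modulus 9/2.
The radius of convergence is the smallest modulus among the singular points: 1/3.

The radius of convergence is 1/3.


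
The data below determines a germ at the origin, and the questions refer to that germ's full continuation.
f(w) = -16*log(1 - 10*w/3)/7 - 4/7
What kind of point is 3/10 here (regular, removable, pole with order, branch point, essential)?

The term (-16/7)*log(1 - w/(3/10)) has argument 1 - 3/10/(3/10) = 0 at 3/10: a logarithmic (infinitely-sheeted) branch point; the remaining terms are analytic or single-valued there.

The point is a logarithmic branch point.
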